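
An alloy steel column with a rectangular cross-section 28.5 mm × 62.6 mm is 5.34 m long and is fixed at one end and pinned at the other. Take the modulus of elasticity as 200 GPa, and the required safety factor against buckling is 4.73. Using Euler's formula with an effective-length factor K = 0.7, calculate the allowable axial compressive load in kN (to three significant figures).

Buckling occurs about the weak axis: I_min = h·b³/12 = 62.6×28.5³/12 = 120800 mm⁴ (b = 28.5 mm is the smaller dimension).
Effective length L_e = KL = 0.7×5.34 m = 3738 mm.
Euler critical load P_cr = π²EI/L_e² = π²×200000×120800/3738² = 17060 N.
P_allow = P_cr/n = 17060/4.73 = 3607 N.

P_allow = 3.61 kN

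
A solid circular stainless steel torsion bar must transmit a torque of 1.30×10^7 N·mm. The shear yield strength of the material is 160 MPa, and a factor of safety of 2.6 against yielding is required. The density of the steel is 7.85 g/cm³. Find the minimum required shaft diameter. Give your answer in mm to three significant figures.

d = 102 mm

Allowable shear stress τ_allow = 160/2.6 = 61.54 MPa.
For a solid shaft τ = 16T/(πd³), so d³ = 16T/(π τ_allow) = 16×1.3000×10^7/(π×61.54) = 1.076×10^6 mm³.
d = (1.076×10^6)^(1/3) = 102.5 mm.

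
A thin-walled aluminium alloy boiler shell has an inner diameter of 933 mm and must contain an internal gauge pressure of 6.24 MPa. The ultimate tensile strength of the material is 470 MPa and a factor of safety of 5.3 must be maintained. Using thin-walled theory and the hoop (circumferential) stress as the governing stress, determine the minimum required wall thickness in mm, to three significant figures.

t = 32.8 mm

σ_allow = 470/5.3 = 88.68 MPa.
Hoop stress σ_h = pD/(2t), so t = pD/(2σ_allow) = 6.24×933/(2×88.68) = 32.83 mm.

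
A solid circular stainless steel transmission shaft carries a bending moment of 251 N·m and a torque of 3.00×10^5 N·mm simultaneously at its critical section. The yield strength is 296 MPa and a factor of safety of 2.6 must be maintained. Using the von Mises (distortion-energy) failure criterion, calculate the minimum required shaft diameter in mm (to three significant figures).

σ_allow = σ_y/n = 296/2.6 = 113.8 MPa.
For a solid shaft σ_b = 32M/(πd³) and τ = 16T/(πd³), so the von Mises stress is σ' = (16/πd³)·√(4M²+3T²).
√(4M²+3T²) = √(4×(251000)² + 3×(300000)²) = 722500 N·mm.
d³ = 16×722500/(π×113.8) = 32320 mm³.
d = 31.85 mm.

d = 31.9 mm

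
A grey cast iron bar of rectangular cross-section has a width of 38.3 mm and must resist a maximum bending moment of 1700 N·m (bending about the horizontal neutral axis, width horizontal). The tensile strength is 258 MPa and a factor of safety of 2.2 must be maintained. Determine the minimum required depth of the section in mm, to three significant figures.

σ_allow = 258/2.2 = 117.3 MPa.
For a rectangular section σ = 6M/(bh²), so h² = 6M/(b σ_allow) = 6×1700000/(38.3×117.3) = 2271 mm².
h = 47.65 mm.

h = 47.7 mm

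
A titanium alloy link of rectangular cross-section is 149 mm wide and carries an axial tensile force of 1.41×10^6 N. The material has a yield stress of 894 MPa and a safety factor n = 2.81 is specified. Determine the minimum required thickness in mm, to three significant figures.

t = 29.7 mm

σ_allow = 894/2.81 = 318.1 MPa.
Required area A = F/σ_allow = 1410000/318.1 = 4432 mm².
t = A/w = 4432/149 = 29.74 mm.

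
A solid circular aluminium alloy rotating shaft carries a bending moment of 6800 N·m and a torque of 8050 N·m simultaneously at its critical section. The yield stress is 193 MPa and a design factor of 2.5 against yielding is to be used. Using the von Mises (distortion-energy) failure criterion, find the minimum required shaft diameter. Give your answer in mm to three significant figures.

d = 109 mm

σ_allow = σ_y/n = 193/2.5 = 77.20 MPa.
For a solid shaft σ_b = 32M/(πd³) and τ = 16T/(πd³), so the von Mises stress is σ' = (16/πd³)·√(4M²+3T²).
√(4M²+3T²) = √(4×(6.800×10^6)² + 3×(8.050×10^6)²) = 1.948×10^7 N·mm.
d³ = 16×1.948×10^7/(π×77.20) = 1.285×10^6 mm³.
d = 108.7 mm.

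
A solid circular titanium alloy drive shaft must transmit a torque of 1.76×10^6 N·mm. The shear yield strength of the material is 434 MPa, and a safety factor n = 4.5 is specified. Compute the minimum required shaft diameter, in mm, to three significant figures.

Allowable shear stress τ_allow = 434/4.5 = 96.44 MPa.
For a solid shaft τ = 16T/(πd³), so d³ = 16T/(π τ_allow) = 16×1760000/(π×96.44) = 92940 mm³.
d = (92940)^(1/3) = 45.30 mm.

d = 45.3 mm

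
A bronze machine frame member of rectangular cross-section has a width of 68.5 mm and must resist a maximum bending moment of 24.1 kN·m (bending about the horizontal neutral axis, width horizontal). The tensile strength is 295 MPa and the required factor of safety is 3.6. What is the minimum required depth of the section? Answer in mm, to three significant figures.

σ_allow = 295/3.6 = 81.94 MPa.
For a rectangular section σ = 6M/(bh²), so h² = 6M/(b σ_allow) = 6×2.4100×10^7/(68.5×81.94) = 25760 mm².
h = 160.5 mm.

h = 161 mm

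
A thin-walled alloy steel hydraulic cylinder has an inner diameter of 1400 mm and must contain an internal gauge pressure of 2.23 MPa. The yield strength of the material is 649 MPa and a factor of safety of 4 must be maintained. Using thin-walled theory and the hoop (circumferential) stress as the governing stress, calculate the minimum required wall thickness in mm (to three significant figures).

σ_allow = 649/4 = 162.2 MPa.
Hoop stress σ_h = pD/(2t), so t = pD/(2σ_allow) = 2.23×1400/(2×162.2) = 9.621 mm.

t = 9.62 mm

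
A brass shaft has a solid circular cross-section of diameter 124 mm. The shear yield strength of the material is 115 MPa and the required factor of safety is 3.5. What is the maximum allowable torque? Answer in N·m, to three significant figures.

T_allow = 12300 N·m

τ_allow = 115/3.5 = 32.86 MPa.
For a solid shaft T_allow = τ_allow·πd³/16; πd³/16 = π×124³/16 = 374400 mm³.
T_allow = 32.86×374400 = 1.230×10^7 N·mm = 12300 N·m.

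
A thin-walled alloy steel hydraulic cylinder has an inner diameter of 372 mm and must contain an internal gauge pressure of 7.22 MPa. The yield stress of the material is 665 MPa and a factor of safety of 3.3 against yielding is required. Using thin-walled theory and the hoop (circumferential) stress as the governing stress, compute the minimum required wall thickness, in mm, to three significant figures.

t = 6.66 mm

σ_allow = 665/3.3 = 201.5 MPa.
Hoop stress σ_h = pD/(2t), so t = pD/(2σ_allow) = 7.22×372/(2×201.5) = 6.664 mm.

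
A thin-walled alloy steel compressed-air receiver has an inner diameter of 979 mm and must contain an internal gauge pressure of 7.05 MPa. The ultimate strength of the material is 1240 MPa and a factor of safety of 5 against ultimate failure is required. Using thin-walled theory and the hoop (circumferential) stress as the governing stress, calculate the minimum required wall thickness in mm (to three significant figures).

t = 13.9 mm

σ_allow = 1240/5 = 248.0 MPa.
Hoop stress σ_h = pD/(2t), so t = pD/(2σ_allow) = 7.05×979/(2×248.0) = 13.92 mm.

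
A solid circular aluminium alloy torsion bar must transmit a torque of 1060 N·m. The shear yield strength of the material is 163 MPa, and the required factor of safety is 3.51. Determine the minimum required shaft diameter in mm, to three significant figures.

Allowable shear stress τ_allow = 163/3.51 = 46.44 MPa.
For a solid shaft τ = 16T/(πd³), so d³ = 16T/(π τ_allow) = 16×1060000/(π×46.44) = 116300 mm³.
d = (116300)^(1/3) = 48.81 mm.

d = 48.8 mm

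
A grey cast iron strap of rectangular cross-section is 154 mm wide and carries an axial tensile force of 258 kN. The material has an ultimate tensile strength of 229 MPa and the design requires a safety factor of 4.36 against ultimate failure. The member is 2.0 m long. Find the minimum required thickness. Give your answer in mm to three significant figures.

σ_allow = 229/4.36 = 52.52 MPa.
Required area A = F/σ_allow = 258000/52.52 = 4912 mm².
t = A/w = 4912/154 = 31.90 mm.

t = 31.9 mm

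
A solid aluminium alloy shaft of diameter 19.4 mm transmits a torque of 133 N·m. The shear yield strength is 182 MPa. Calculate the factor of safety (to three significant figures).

n = 1.96

τ = 16T/(πd³) = 16×133000/(π×19.4³) = 92.77 MPa.
n = τ_limit/τ = 182/92.77 = 1.962.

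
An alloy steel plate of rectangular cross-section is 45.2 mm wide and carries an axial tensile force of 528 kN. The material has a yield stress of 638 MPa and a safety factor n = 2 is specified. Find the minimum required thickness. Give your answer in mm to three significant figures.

σ_allow = 638/2 = 319.0 MPa.
Required area A = F/σ_allow = 528000/319.0 = 1655 mm².
t = A/w = 1655/45.2 = 36.62 mm.

t = 36.6 mm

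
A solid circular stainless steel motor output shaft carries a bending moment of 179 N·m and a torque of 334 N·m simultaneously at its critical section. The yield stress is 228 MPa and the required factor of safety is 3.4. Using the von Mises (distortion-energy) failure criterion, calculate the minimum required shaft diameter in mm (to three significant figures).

σ_allow = σ_y/n = 228/3.4 = 67.06 MPa.
For a solid shaft σ_b = 32M/(πd³) and τ = 16T/(πd³), so the von Mises stress is σ' = (16/πd³)·√(4M²+3T²).
√(4M²+3T²) = √(4×(179000)² + 3×(334000)²) = 680300 N·mm.
d³ = 16×680300/(π×67.06) = 51670 mm³.
d = 37.25 mm.

d = 37.2 mm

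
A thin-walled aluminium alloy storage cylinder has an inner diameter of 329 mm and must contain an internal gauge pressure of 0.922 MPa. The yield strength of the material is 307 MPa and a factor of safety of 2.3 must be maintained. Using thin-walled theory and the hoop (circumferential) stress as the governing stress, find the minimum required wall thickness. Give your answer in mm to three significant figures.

t = 1.14 mm

σ_allow = 307/2.3 = 133.5 MPa.
Hoop stress σ_h = pD/(2t), so t = pD/(2σ_allow) = 0.922×329/(2×133.5) = 1.136 mm.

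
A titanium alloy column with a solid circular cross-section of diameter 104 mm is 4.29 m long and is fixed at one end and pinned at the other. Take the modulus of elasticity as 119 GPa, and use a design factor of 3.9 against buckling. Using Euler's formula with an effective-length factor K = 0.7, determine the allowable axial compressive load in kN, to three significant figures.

I = πd⁴/64 = π×104⁴/64 = 5.743×10^6 mm⁴.
Effective length L_e = KL = 0.7×4.29 m = 3003 mm.
Euler critical load P_cr = π²EI/L_e² = π²×119000×5.743×10^6/3003² = 747900 N.
P_allow = P_cr/n = 747900/3.9 = 191800 N.

P_allow = 192 kN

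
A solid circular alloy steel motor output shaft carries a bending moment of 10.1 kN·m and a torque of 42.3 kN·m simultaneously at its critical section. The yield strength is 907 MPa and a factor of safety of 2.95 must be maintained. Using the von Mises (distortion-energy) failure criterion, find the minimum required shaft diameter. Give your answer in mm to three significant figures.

σ_allow = σ_y/n = 907/2.95 = 307.5 MPa.
For a solid shaft σ_b = 32M/(πd³) and τ = 16T/(πd³), so the von Mises stress is σ' = (16/πd³)·√(4M²+3T²).
√(4M²+3T²) = √(4×(1.010×10^7)² + 3×(4.230×10^7)²) = 7.600×10^7 N·mm.
d³ = 16×7.600×10^7/(π×307.5) = 1.259×10^6 mm³.
d = 108.0 mm.

d = 108 mm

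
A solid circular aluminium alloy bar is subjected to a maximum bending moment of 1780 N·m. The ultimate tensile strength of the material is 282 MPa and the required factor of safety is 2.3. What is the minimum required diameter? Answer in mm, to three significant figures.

d = 52.9 mm

σ_allow = 282/2.3 = 122.6 MPa.
For a solid circular section σ = 32M/(πd³), so d³ = 32M/(π σ_allow) = 32×1780000/(π×122.6) = 147900 mm³.
d = 52.88 mm.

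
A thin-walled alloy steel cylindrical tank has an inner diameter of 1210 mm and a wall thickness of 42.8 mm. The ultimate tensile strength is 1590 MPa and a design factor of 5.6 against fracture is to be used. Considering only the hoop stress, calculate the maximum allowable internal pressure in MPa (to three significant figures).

p_allow = 20.1 MPa

σ_allow = 1590/5.6 = 283.9 MPa.
σ_h = pD/(2t) → p_allow = 2σ_allow t/D = 2×283.9×42.8/1210 = 20.09 MPa.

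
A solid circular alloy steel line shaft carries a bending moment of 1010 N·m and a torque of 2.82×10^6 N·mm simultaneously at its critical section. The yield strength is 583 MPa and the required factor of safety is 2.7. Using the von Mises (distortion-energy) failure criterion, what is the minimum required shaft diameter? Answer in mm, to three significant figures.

d = 50.0 mm

σ_allow = σ_y/n = 583/2.7 = 215.9 MPa.
For a solid shaft σ_b = 32M/(πd³) and τ = 16T/(πd³), so the von Mises stress is σ' = (16/πd³)·√(4M²+3T²).
√(4M²+3T²) = √(4×(1.010×10^6)² + 3×(2.820×10^6)²) = 5.286×10^6 N·mm.
d³ = 16×5.286×10^6/(π×215.9) = 124700 mm³.
d = 49.96 mm.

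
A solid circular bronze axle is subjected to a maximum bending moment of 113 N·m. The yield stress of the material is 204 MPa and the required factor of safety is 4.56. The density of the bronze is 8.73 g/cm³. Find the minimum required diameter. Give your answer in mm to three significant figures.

d = 29.5 mm

σ_allow = 204/4.56 = 44.74 MPa.
For a solid circular section σ = 32M/(πd³), so d³ = 32M/(π σ_allow) = 32×113000/(π×44.74) = 25730 mm³.
d = 29.52 mm.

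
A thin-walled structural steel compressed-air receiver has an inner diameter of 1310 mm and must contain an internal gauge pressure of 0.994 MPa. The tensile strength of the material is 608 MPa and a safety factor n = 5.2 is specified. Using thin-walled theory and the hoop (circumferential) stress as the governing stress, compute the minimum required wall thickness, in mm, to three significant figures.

σ_allow = 608/5.2 = 116.9 MPa.
Hoop stress σ_h = pD/(2t), so t = pD/(2σ_allow) = 0.994×1310/(2×116.9) = 5.568 mm.

t = 5.57 mm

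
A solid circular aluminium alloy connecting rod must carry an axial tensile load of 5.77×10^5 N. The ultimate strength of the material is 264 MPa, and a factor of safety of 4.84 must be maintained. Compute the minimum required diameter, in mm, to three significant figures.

d = 116 mm

Allowable stress σ_allow = 264/4.84 = 54.55 MPa.
Required area A = F/σ_allow = 577000/54.55 = 10580 mm².
A = πd²/4 → d = √(4A/π) = 116.1 mm.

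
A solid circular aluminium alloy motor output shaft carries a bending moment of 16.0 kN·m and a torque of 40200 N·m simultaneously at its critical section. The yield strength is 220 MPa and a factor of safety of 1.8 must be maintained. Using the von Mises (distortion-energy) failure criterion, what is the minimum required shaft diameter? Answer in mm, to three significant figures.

d = 147 mm

σ_allow = σ_y/n = 220/1.8 = 122.2 MPa.
For a solid shaft σ_b = 32M/(πd³) and τ = 16T/(πd³), so the von Mises stress is σ' = (16/πd³)·√(4M²+3T²).
√(4M²+3T²) = √(4×(1.600×10^7)² + 3×(4.020×10^7)²) = 7.663×10^7 N·mm.
d³ = 16×7.663×10^7/(π×122.2) = 3.193×10^6 mm³.
d = 147.3 mm.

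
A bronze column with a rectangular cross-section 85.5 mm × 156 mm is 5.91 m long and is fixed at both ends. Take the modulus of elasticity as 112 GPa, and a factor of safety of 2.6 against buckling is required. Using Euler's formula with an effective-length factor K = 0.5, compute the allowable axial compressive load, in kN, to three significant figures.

Buckling occurs about the weak axis: I_min = h·b³/12 = 156×85.5³/12 = 8.125×10^6 mm⁴ (b = 85.5 mm is the smaller dimension).
Effective length L_e = KL = 0.5×5.91 m = 2955 mm.
Euler critical load P_cr = π²EI/L_e² = π²×112000×8.125×10^6/2955² = 1.029×10^6 N.
P_allow = P_cr/n = 1.029×10^6/2.6 = 395600 N.

P_allow = 396 kN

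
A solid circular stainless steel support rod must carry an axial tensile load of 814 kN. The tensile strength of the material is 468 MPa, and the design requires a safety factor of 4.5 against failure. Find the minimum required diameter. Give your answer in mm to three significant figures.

d = 99.8 mm

Allowable stress σ_allow = 468/4.5 = 104.0 MPa.
Required area A = F/σ_allow = 814000/104.0 = 7827 mm².
A = πd²/4 → d = √(4A/π) = 99.83 mm.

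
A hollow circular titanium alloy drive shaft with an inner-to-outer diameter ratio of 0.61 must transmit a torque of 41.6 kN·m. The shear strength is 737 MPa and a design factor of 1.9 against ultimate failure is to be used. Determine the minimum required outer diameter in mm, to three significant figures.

d_o = 85.9 mm

τ_allow = 737/1.9 = 387.9 MPa.
For a hollow shaft τ = 16T/[πd_o³(1−k⁴)] with k = 0.61, so 1−k⁴ = 0.8615.
d_o³ = 16T/[π τ_allow (1−k⁴)] = 16×4.1600×10^7/(π×387.9×0.8615) = 634000 mm³.
d_o = 85.91 mm.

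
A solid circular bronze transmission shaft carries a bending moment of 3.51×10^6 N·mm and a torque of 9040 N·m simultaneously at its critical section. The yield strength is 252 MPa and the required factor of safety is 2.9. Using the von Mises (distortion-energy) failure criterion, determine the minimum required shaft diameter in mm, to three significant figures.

d = 100 mm

σ_allow = σ_y/n = 252/2.9 = 86.90 MPa.
For a solid shaft σ_b = 32M/(πd³) and τ = 16T/(πd³), so the von Mises stress is σ' = (16/πd³)·√(4M²+3T²).
√(4M²+3T²) = √(4×(3.510×10^6)² + 3×(9.040×10^6)²) = 1.716×10^7 N·mm.
d³ = 16×1.716×10^7/(π×86.90) = 1.006×10^6 mm³.
d = 100.2 mm.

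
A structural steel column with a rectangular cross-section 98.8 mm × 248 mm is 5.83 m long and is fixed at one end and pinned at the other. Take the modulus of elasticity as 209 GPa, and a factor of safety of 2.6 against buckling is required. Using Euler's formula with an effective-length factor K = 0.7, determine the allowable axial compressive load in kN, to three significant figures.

P_allow = 949 kN

Buckling occurs about the weak axis: I_min = h·b³/12 = 248×98.8³/12 = 1.993×10^7 mm⁴ (b = 98.8 mm is the smaller dimension).
Effective length L_e = KL = 0.7×5.83 m = 4081 mm.
Euler critical load P_cr = π²EI/L_e² = π²×209000×1.993×10^7/4081² = 2.469×10^6 N.
P_allow = P_cr/n = 2.469×10^6/2.6 = 949500 N.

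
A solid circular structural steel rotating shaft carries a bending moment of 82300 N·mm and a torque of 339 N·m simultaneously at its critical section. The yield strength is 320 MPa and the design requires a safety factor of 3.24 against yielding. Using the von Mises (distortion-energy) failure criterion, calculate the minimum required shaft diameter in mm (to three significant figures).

d = 31.6 mm

σ_allow = σ_y/n = 320/3.24 = 98.77 MPa.
For a solid shaft σ_b = 32M/(πd³) and τ = 16T/(πd³), so the von Mises stress is σ' = (16/πd³)·√(4M²+3T²).
√(4M²+3T²) = √(4×(82300)² + 3×(339000)²) = 609800 N·mm.
d³ = 16×609800/(π×98.77) = 31450 mm³.
d = 31.56 mm.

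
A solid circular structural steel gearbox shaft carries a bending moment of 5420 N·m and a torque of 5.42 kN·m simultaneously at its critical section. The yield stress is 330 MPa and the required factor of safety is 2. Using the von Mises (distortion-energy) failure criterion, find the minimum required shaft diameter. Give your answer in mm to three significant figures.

d = 76.2 mm

σ_allow = σ_y/n = 330/2 = 165.0 MPa.
For a solid shaft σ_b = 32M/(πd³) and τ = 16T/(πd³), so the von Mises stress is σ' = (16/πd³)·√(4M²+3T²).
√(4M²+3T²) = √(4×(5.420×10^6)² + 3×(5.420×10^6)²) = 1.434×10^7 N·mm.
d³ = 16×1.434×10^7/(π×165.0) = 442600 mm³.
d = 76.21 mm.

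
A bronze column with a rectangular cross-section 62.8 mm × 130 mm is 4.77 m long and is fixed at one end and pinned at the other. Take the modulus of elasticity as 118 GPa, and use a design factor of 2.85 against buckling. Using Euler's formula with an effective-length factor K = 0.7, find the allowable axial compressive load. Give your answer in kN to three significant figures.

Buckling occurs about the weak axis: I_min = h·b³/12 = 130×62.8³/12 = 2.683×10^6 mm⁴ (b = 62.8 mm is the smaller dimension).
Effective length L_e = KL = 0.7×4.77 m = 3339 mm.
Euler critical load P_cr = π²EI/L_e² = π²×118000×2.683×10^6/3339² = 280300 N.
P_allow = P_cr/n = 280300/2.85 = 98340 N.

P_allow = 98.3 kN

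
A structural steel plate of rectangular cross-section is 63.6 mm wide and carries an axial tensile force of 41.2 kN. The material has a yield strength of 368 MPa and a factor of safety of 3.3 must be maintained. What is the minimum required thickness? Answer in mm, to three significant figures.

t = 5.81 mm

σ_allow = 368/3.3 = 111.5 MPa.
Required area A = F/σ_allow = 41200/111.5 = 369.5 mm².
t = A/w = 369.5/63.6 = 5.809 mm.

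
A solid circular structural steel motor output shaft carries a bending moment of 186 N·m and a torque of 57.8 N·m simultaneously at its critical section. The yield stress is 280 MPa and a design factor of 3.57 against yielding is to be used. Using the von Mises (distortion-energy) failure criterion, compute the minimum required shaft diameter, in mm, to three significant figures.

d = 29.2 mm

σ_allow = σ_y/n = 280/3.57 = 78.43 MPa.
For a solid shaft σ_b = 32M/(πd³) and τ = 16T/(πd³), so the von Mises stress is σ' = (16/πd³)·√(4M²+3T²).
√(4M²+3T²) = √(4×(186000)² + 3×(57800)²) = 385200 N·mm.
d³ = 16×385200/(π×78.43) = 25020 mm³.
d = 29.25 mm.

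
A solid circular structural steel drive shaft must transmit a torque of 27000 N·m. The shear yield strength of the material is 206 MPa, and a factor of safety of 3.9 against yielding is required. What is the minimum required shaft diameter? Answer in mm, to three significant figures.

Allowable shear stress τ_allow = 206/3.9 = 52.82 MPa.
For a solid shaft τ = 16T/(πd³), so d³ = 16T/(π τ_allow) = 16×2.7000×10^7/(π×52.82) = 2.603×10^6 mm³.
d = (2.603×10^6)^(1/3) = 137.6 mm.

d = 138 mm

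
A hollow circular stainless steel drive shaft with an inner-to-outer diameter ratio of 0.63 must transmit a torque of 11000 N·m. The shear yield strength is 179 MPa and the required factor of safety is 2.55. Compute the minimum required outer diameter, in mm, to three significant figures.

τ_allow = 179/2.55 = 70.20 MPa.
For a hollow shaft τ = 16T/[πd_o³(1−k⁴)] with k = 0.63, so 1−k⁴ = 0.8425.
d_o³ = 16T/[π τ_allow (1−k⁴)] = 16×1.1000×10^7/(π×70.20×0.8425) = 947300 mm³.
d_o = 98.21 mm.

d_o = 98.2 mm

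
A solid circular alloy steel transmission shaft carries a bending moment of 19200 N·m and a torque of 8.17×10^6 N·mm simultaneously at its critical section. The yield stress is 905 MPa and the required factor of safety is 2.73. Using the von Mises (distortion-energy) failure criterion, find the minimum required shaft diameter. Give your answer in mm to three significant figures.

σ_allow = σ_y/n = 905/2.73 = 331.5 MPa.
For a solid shaft σ_b = 32M/(πd³) and τ = 16T/(πd³), so the von Mises stress is σ' = (16/πd³)·√(4M²+3T²).
√(4M²+3T²) = √(4×(1.920×10^7)² + 3×(8.170×10^6)²) = 4.092×10^7 N·mm.
d³ = 16×4.092×10^7/(π×331.5) = 628700 mm³.
d = 85.67 mm.

d = 85.7 mm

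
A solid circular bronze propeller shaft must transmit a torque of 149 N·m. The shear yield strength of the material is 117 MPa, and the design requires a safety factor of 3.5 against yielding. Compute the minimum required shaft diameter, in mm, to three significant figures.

d = 28.3 mm

Allowable shear stress τ_allow = 117/3.5 = 33.43 MPa.
For a solid shaft τ = 16T/(πd³), so d³ = 16T/(π τ_allow) = 16×149000/(π×33.43) = 22700 mm³.
d = (22700)^(1/3) = 28.31 mm.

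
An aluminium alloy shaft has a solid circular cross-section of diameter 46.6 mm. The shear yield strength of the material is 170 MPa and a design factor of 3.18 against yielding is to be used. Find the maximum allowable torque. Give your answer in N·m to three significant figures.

T_allow = 1060 N·m

τ_allow = 170/3.18 = 53.46 MPa.
For a solid shaft T_allow = τ_allow·πd³/16; πd³/16 = π×46.6³/16 = 19870 mm³.
T_allow = 53.46×19870 = 1.062×10^6 N·mm = 1062 N·m.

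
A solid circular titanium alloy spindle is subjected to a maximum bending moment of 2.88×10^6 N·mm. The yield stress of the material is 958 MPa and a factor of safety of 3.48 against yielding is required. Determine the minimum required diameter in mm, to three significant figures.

σ_allow = 958/3.48 = 275.3 MPa.
For a solid circular section σ = 32M/(πd³), so d³ = 32M/(π σ_allow) = 32×2880000/(π×275.3) = 106600 mm³.
d = 47.41 mm.

d = 47.4 mm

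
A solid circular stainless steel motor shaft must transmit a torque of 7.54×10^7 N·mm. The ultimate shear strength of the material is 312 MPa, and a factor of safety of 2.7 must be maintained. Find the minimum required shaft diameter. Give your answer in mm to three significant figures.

d = 149 mm

Allowable shear stress τ_allow = 312/2.7 = 115.6 MPa.
For a solid shaft τ = 16T/(πd³), so d³ = 16T/(π τ_allow) = 16×7.5400×10^7/(π×115.6) = 3.323×10^6 mm³.
d = (3.323×10^6)^(1/3) = 149.2 mm.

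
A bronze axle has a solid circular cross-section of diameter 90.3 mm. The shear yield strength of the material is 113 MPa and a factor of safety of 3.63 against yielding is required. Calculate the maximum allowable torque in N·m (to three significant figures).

T_allow = 4500 N·m

τ_allow = 113/3.63 = 31.13 MPa.
For a solid shaft T_allow = τ_allow·πd³/16; πd³/16 = π×90.3³/16 = 144600 mm³.
T_allow = 31.13×144600 = 4.501×10^6 N·mm = 4501 N·m.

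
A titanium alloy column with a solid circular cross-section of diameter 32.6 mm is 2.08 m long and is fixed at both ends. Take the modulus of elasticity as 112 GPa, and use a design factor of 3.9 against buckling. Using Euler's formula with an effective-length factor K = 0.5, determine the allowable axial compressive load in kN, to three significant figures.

P_allow = 14.5 kN

I = πd⁴/64 = π×32.6⁴/64 = 55440 mm⁴.
Effective length L_e = KL = 0.5×2.08 m = 1040 mm.
Euler critical load P_cr = π²EI/L_e² = π²×112000×55440/1040² = 56660 N.
P_allow = P_cr/n = 56660/3.9 = 14530 N.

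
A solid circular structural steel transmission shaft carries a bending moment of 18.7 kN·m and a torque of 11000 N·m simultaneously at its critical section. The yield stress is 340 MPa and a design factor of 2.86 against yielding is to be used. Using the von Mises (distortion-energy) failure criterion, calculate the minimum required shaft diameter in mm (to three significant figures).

σ_allow = σ_y/n = 340/2.86 = 118.9 MPa.
For a solid shaft σ_b = 32M/(πd³) and τ = 16T/(πd³), so the von Mises stress is σ' = (16/πd³)·√(4M²+3T²).
√(4M²+3T²) = √(4×(1.870×10^7)² + 3×(1.100×10^7)²) = 4.197×10^7 N·mm.
d³ = 16×4.197×10^7/(π×118.9) = 1.798×10^6 mm³.
d = 121.6 mm.

d = 122 mm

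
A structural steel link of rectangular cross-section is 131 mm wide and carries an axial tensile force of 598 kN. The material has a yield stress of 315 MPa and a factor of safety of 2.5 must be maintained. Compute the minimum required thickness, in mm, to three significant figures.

t = 36.2 mm

σ_allow = 315/2.5 = 126.0 MPa.
Required area A = F/σ_allow = 598000/126.0 = 4746 mm².
t = A/w = 4746/131 = 36.23 mm.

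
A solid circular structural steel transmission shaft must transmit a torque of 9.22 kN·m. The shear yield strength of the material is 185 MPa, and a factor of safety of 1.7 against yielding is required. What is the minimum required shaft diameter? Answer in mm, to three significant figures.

d = 75.6 mm

Allowable shear stress τ_allow = 185/1.7 = 108.8 MPa.
For a solid shaft τ = 16T/(πd³), so d³ = 16T/(π τ_allow) = 16×9220000/(π×108.8) = 431500 mm³.
d = (431500)^(1/3) = 75.57 mm.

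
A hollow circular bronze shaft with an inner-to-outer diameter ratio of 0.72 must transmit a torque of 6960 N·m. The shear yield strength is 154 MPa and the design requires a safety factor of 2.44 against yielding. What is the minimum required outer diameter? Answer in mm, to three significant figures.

τ_allow = 154/2.44 = 63.11 MPa.
For a hollow shaft τ = 16T/[πd_o³(1−k⁴)] with k = 0.72, so 1−k⁴ = 0.7313.
d_o³ = 16T/[π τ_allow (1−k⁴)] = 16×6960000/(π×63.11×0.7313) = 768000 mm³.
d_o = 91.58 mm.

d_o = 91.6 mm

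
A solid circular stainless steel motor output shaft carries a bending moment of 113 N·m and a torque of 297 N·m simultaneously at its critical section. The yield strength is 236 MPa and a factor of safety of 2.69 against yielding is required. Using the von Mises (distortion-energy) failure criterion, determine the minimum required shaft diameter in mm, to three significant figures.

σ_allow = σ_y/n = 236/2.69 = 87.73 MPa.
For a solid shaft σ_b = 32M/(πd³) and τ = 16T/(πd³), so the von Mises stress is σ' = (16/πd³)·√(4M²+3T²).
√(4M²+3T²) = √(4×(113000)² + 3×(297000)²) = 561900 N·mm.
d³ = 16×561900/(π×87.73) = 32620 mm³.
d = 31.95 mm.

d = 32.0 mm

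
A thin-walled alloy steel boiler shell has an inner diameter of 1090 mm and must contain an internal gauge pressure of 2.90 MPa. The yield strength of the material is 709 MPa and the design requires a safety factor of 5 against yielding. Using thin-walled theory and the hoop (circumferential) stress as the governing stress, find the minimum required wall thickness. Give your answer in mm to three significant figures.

σ_allow = 709/5 = 141.8 MPa.
Hoop stress σ_h = pD/(2t), so t = pD/(2σ_allow) = 2.90×1090/(2×141.8) = 11.15 mm.

t = 11.1 mm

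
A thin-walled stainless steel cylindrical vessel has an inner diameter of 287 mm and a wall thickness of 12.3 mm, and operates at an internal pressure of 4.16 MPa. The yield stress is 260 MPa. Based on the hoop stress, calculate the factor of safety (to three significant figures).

σ_h = pD/(2t) = 4.16×287/(2×12.3) = 48.53 MPa.
n = 260/48.53 = 5.357.

n = 5.36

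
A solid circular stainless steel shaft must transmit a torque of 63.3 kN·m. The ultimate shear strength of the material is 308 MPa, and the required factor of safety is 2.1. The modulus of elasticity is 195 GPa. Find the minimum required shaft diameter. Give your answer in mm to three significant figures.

d = 130 mm

Allowable shear stress τ_allow = 308/2.1 = 146.7 MPa.
For a solid shaft τ = 16T/(πd³), so d³ = 16T/(π τ_allow) = 16×6.3300×10^7/(π×146.7) = 2.198×10^6 mm³.
d = (2.198×10^6)^(1/3) = 130.0 mm.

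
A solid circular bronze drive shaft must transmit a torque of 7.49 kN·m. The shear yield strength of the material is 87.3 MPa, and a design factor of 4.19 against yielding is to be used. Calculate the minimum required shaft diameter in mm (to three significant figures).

Allowable shear stress τ_allow = 87.3/4.19 = 20.84 MPa.
For a solid shaft τ = 16T/(πd³), so d³ = 16T/(π τ_allow) = 16×7490000/(π×20.84) = 1.831×10^6 mm³.
d = (1.831×10^6)^(1/3) = 122.3 mm.

d = 122 mm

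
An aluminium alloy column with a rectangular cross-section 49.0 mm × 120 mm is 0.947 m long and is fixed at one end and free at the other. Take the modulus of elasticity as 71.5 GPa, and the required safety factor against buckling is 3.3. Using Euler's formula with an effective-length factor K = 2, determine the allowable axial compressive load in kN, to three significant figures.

P_allow = 70.1 kN

Buckling occurs about the weak axis: I_min = h·b³/12 = 120×49.0³/12 = 1.176×10^6 mm⁴ (b = 49.0 mm is the smaller dimension).
Effective length L_e = KL = 2×0.947 m = 1894 mm.
Euler critical load P_cr = π²EI/L_e² = π²×71500×1.176×10^6/1894² = 231400 N.
P_allow = P_cr/n = 231400/3.3 = 70130 N.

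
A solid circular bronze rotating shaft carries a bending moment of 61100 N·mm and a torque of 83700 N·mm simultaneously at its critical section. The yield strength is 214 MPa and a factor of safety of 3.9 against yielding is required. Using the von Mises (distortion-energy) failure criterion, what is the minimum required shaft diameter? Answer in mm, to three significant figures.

σ_allow = σ_y/n = 214/3.9 = 54.87 MPa.
For a solid shaft σ_b = 32M/(πd³) and τ = 16T/(πd³), so the von Mises stress is σ' = (16/πd³)·√(4M²+3T²).
√(4M²+3T²) = √(4×(61100)² + 3×(83700)²) = 189600 N·mm.
d³ = 16×189600/(π×54.87) = 17600 mm³.
d = 26.01 mm.

d = 26.0 mm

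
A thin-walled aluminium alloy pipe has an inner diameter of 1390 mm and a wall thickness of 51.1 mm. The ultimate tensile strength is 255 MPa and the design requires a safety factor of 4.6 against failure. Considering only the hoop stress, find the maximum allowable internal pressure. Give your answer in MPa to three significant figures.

σ_allow = 255/4.6 = 55.43 MPa.
σ_h = pD/(2t) → p_allow = 2σ_allow t/D = 2×55.43×51.1/1390 = 4.076 MPa.

p_allow = 4.08 MPa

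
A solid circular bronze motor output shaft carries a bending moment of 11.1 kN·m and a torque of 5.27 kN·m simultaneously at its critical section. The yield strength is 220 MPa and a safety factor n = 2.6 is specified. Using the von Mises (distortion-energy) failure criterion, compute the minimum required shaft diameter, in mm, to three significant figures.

d = 113 mm

σ_allow = σ_y/n = 220/2.6 = 84.62 MPa.
For a solid shaft σ_b = 32M/(πd³) and τ = 16T/(πd³), so the von Mises stress is σ' = (16/πd³)·√(4M²+3T²).
√(4M²+3T²) = √(4×(1.110×10^7)² + 3×(5.270×10^6)²) = 2.400×10^7 N·mm.
d³ = 16×2.400×10^7/(π×84.62) = 1.445×10^6 mm³.
d = 113.0 mm.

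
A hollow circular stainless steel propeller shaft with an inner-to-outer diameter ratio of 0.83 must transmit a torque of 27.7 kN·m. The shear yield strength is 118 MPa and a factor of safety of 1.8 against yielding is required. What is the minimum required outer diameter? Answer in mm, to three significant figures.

d_o = 160 mm

τ_allow = 118/1.8 = 65.56 MPa.
For a hollow shaft τ = 16T/[πd_o³(1−k⁴)] with k = 0.83, so 1−k⁴ = 0.5254.
d_o³ = 16T/[π τ_allow (1−k⁴)] = 16×2.7700×10^7/(π×65.56×0.5254) = 4.096×10^6 mm³.
d_o = 160.0 mm.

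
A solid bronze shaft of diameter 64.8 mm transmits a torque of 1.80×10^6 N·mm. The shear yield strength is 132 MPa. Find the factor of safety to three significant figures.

n = 3.92

τ = 16T/(πd³) = 16×1800000/(π×64.8³) = 33.69 MPa.
n = τ_limit/τ = 132/33.69 = 3.918.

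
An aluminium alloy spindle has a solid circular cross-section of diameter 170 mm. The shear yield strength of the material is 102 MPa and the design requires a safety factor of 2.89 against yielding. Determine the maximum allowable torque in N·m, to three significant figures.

T_allow = 34000 N·m

τ_allow = 102/2.89 = 35.29 MPa.
For a solid shaft T_allow = τ_allow·πd³/16; πd³/16 = π×170³/16 = 964700 mm³.
T_allow = 35.29×964700 = 3.405×10^7 N·mm = 34050 N·m.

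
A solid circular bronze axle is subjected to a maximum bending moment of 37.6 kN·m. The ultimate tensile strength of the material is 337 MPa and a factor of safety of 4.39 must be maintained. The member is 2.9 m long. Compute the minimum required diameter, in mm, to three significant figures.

σ_allow = 337/4.39 = 76.77 MPa.
For a solid circular section σ = 32M/(πd³), so d³ = 32M/(π σ_allow) = 32×3.7600×10^7/(π×76.77) = 4.989×10^6 mm³.
d = 170.9 mm.

d = 171 mm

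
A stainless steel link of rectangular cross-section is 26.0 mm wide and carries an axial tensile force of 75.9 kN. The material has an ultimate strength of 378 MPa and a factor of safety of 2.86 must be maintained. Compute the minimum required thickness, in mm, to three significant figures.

t = 22.1 mm

σ_allow = 378/2.86 = 132.2 MPa.
Required area A = F/σ_allow = 75900/132.2 = 574.3 mm².
t = A/w = 574.3/26.0 = 22.09 mm.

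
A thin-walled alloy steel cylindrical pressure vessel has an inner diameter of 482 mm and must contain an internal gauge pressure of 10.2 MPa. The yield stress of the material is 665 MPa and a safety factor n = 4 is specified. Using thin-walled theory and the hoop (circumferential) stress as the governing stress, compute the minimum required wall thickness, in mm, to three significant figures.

σ_allow = 665/4 = 166.2 MPa.
Hoop stress σ_h = pD/(2t), so t = pD/(2σ_allow) = 10.2×482/(2×166.2) = 14.79 mm.

t = 14.8 mm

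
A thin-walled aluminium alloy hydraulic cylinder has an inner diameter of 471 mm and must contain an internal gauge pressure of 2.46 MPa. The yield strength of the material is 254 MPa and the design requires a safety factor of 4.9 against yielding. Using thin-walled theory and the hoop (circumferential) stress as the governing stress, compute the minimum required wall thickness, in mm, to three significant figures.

σ_allow = 254/4.9 = 51.84 MPa.
Hoop stress σ_h = pD/(2t), so t = pD/(2σ_allow) = 2.46×471/(2×51.84) = 11.18 mm.

t = 11.2 mm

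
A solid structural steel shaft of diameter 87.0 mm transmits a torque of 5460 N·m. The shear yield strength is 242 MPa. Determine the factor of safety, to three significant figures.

n = 5.73

τ = 16T/(πd³) = 16×5460000/(π×87.0³) = 42.23 MPa.
n = τ_limit/τ = 242/42.23 = 5.731.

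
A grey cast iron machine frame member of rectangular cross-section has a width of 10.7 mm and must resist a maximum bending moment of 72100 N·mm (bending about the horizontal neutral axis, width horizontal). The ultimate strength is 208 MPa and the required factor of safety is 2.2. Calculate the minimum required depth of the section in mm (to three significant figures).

h = 20.7 mm

σ_allow = 208/2.2 = 94.55 MPa.
For a rectangular section σ = 6M/(bh²), so h² = 6M/(b σ_allow) = 6×72100/(10.7×94.55) = 427.6 mm².
h = 20.68 mm.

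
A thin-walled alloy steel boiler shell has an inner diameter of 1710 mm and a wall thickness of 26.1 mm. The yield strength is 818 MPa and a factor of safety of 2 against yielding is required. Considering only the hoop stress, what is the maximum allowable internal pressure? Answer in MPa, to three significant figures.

p_allow = 12.5 MPa

σ_allow = 818/2 = 409.0 MPa.
σ_h = pD/(2t) → p_allow = 2σ_allow t/D = 2×409.0×26.1/1710 = 12.49 MPa.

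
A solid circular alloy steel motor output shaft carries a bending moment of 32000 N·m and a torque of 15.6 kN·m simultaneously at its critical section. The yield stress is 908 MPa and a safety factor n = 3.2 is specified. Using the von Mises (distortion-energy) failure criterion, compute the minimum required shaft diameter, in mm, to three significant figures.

σ_allow = σ_y/n = 908/3.2 = 283.8 MPa.
For a solid shaft σ_b = 32M/(πd³) and τ = 16T/(πd³), so the von Mises stress is σ' = (16/πd³)·√(4M²+3T²).
√(4M²+3T²) = √(4×(3.200×10^7)² + 3×(1.560×10^7)²) = 6.947×10^7 N·mm.
d³ = 16×6.947×10^7/(π×283.8) = 1.247×10^6 mm³.
d = 107.6 mm.

d = 108 mm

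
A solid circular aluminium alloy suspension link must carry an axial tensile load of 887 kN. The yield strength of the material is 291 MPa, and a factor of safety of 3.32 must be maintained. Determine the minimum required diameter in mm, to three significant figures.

Allowable stress σ_allow = 291/3.32 = 87.65 MPa.
Required area A = F/σ_allow = 887000/87.65 = 10120 mm².
A = πd²/4 → d = √(4A/π) = 113.5 mm.

d = 114 mm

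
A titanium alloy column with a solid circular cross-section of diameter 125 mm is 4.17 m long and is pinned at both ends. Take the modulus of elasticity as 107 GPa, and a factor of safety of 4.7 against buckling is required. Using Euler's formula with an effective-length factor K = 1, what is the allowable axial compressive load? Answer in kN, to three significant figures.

P_allow = 155 kN

I = πd⁴/64 = π×125⁴/64 = 1.198×10^7 mm⁴.
Effective length L_e = KL = 1×4.17 m = 4170 mm.
Euler critical load P_cr = π²EI/L_e² = π²×107000×1.198×10^7/4170² = 727800 N.
P_allow = P_cr/n = 727800/4.7 = 154900 N.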